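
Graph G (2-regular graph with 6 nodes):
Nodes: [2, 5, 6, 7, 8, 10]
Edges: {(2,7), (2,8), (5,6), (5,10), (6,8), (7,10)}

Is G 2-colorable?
A valid 2-coloring: color 1: [2, 6, 10]; color 2: [5, 7, 8].
(χ(G) = 2 ≤ 2.)

Yes, G is 2-colorable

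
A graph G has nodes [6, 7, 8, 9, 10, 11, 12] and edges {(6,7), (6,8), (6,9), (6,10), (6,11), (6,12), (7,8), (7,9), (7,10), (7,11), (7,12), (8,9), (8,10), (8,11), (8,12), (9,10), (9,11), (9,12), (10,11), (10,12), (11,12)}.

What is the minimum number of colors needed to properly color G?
χ(G) = 7

Clique number ω(G) = 7 (lower bound: χ ≥ ω).
The clique on [6, 7, 8, 9, 10, 11, 12] has size 7, forcing χ ≥ 7, and the coloring below uses 7 colors, so χ(G) = 7.
A valid 7-coloring: color 1: [11]; color 2: [9]; color 3: [8]; color 4: [7]; color 5: [12]; color 6: [10]; color 7: [6].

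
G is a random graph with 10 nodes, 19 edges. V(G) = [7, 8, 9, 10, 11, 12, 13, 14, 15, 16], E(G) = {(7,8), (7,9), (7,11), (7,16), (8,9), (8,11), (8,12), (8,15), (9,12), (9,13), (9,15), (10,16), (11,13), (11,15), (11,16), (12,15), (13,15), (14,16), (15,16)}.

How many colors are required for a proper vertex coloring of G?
Clique number ω(G) = 4 (lower bound: χ ≥ ω).
The clique on [8, 9, 12, 15] has size 4, forcing χ ≥ 4, and the coloring below uses 4 colors, so χ(G) = 4.
A valid 4-coloring: color 1: [7, 10, 14, 15]; color 2: [9, 11]; color 3: [8, 13, 16]; color 4: [12].

χ(G) = 4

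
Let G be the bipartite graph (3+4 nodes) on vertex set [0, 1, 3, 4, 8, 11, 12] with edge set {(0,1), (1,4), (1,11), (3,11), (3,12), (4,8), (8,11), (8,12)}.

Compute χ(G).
χ(G) = 2

Clique number ω(G) = 2 (lower bound: χ ≥ ω).
The graph is bipartite (no odd cycle), so 2 colors suffice: χ(G) = 2.
A valid 2-coloring: color 1: [1, 3, 8]; color 2: [0, 4, 11, 12].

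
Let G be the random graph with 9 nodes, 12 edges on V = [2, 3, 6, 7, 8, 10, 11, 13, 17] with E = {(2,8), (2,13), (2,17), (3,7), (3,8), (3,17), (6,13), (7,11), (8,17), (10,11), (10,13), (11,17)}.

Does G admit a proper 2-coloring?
The clique on vertices [2, 8, 17] has size 3 > 2, so it alone needs 3 colors.

No, G is not 2-colorable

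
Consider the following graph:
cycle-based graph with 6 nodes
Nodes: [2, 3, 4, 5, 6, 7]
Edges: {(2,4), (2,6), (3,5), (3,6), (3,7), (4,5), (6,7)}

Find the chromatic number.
χ(G) = 3

Clique number ω(G) = 3 (lower bound: χ ≥ ω).
The clique on [3, 6, 7] has size 3, forcing χ ≥ 3, and the coloring below uses 3 colors, so χ(G) = 3.
A valid 3-coloring: color 1: [5, 6]; color 2: [3, 4]; color 3: [2, 7].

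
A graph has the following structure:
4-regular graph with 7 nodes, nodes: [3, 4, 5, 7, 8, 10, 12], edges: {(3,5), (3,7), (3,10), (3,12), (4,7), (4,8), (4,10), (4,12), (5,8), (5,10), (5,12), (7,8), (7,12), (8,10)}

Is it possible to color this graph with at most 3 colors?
Suppose a proper 3-coloring c exists. The clique [3, 5, 10] takes 3 distinct colors; by symmetry let c(3) = 1, c(5) = 2, c(10) = 3.
- Vertex 8: neighbors [5, 10] already have colors [2, 3] ⇒ c(8) = 1.
- Vertex 4: neighbors [8, 10] already have colors [1, 3] ⇒ c(4) = 2.
- Vertex 7: neighbors [3, 4] already have colors [1, 2] ⇒ c(7) = 3.
- Vertex 12: neighbors [3, 4, 7] already have colors [1, 2, 3] — all 3 colors blocked. Contradiction.
The forced assignments end in a contradiction, so G has no proper 3-coloring (χ ≥ 4).

No, G is not 3-colorable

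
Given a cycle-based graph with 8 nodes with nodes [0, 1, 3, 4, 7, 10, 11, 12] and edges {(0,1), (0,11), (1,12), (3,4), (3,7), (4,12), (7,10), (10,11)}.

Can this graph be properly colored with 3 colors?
Yes, G is 3-colorable

A valid 3-coloring: color 1: [1, 4, 7, 11]; color 2: [0, 3, 10, 12].
(χ(G) = 2 ≤ 3.)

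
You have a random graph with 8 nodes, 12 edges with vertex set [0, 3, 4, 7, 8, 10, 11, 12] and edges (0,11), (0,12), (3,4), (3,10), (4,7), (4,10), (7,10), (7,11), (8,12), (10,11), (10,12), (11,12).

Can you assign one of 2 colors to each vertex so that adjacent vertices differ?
The clique on vertices [0, 11, 12] has size 3 > 2, so it alone needs 3 colors.

No, G is not 2-colorable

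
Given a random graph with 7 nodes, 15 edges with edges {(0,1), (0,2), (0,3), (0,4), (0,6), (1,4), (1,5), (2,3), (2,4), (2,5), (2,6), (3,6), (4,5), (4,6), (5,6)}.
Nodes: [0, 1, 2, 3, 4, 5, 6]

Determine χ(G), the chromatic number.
χ(G) = 4

Clique number ω(G) = 4 (lower bound: χ ≥ ω).
The clique on [0, 2, 3, 6] has size 4, forcing χ ≥ 4, and the coloring below uses 4 colors, so χ(G) = 4.
A valid 4-coloring: color 1: [3, 4]; color 2: [1, 2]; color 3: [0, 5]; color 4: [6].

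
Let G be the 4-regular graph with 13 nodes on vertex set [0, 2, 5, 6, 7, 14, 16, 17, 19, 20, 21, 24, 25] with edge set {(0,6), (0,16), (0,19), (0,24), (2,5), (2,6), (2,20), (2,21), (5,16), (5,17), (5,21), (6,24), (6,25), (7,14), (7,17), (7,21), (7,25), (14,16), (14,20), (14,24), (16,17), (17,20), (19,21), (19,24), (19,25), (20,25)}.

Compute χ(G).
Clique number ω(G) = 3 (lower bound: χ ≥ ω).
The clique on [0, 19, 24] has size 3, forcing χ ≥ 3, and the coloring below uses 3 colors, so χ(G) = 3.
A valid 3-coloring: color 1: [16, 21, 24, 25]; color 2: [0, 2, 14, 17]; color 3: [5, 6, 7, 19, 20].

χ(G) = 3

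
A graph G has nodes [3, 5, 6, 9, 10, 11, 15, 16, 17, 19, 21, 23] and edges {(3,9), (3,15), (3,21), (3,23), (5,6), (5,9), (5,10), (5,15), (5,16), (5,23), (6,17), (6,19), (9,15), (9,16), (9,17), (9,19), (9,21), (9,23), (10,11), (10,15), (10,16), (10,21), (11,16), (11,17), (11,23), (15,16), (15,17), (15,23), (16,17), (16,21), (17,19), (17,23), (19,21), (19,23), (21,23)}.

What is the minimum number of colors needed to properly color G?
Clique number ω(G) = 4 (lower bound: χ ≥ ω).
Odd cycle [3, 21, 19, 17, 15] needs 3 colors (χ ≥ 3).
Vertex 23 is adjacent to every vertex of [3, 15, 17, 19, 21], which already need 3 colors among themselves, so 23 needs a new color (χ ≥ 4).
Vertex 9 is adjacent to every vertex of [3, 15, 17, 19, 21, 23], which already need 4 colors among themselves, so 9 needs a new color (χ ≥ 5).
The coloring below uses 5 colors, so χ(G) = 5.
A valid 5-coloring: color 1: [6, 9, 10]; color 2: [16, 23]; color 3: [3, 5, 17]; color 4: [11, 15, 19]; color 5: [21].

χ(G) = 5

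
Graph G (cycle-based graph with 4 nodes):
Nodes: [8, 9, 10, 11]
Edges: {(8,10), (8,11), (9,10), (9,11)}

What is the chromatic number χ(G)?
Clique number ω(G) = 2 (lower bound: χ ≥ ω).
The graph is bipartite (no odd cycle), so 2 colors suffice: χ(G) = 2.
A valid 2-coloring: color 1: [10, 11]; color 2: [8, 9].

χ(G) = 2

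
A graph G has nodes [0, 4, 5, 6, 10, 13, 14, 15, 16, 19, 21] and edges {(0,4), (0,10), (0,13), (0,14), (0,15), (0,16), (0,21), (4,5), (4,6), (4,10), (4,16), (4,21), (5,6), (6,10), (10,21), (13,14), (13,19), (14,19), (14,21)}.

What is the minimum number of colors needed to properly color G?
Clique number ω(G) = 4 (lower bound: χ ≥ ω).
The clique on [0, 4, 10, 21] has size 4, forcing χ ≥ 4, and the coloring below uses 4 colors, so χ(G) = 4.
A valid 4-coloring: color 1: [0, 6, 19]; color 2: [4, 14, 15]; color 3: [5, 10, 13, 16]; color 4: [21].

χ(G) = 4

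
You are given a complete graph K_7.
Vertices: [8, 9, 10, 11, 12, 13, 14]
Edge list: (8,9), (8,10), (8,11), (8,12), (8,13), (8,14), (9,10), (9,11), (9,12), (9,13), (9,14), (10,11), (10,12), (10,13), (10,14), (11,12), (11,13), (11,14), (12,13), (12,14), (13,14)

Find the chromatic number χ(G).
χ(G) = 7

Clique number ω(G) = 7 (lower bound: χ ≥ ω).
The clique on [8, 9, 10, 11, 12, 13, 14] has size 7, forcing χ ≥ 7, and the coloring below uses 7 colors, so χ(G) = 7.
A valid 7-coloring: color 1: [14]; color 2: [11]; color 3: [8]; color 4: [12]; color 5: [9]; color 6: [13]; color 7: [10].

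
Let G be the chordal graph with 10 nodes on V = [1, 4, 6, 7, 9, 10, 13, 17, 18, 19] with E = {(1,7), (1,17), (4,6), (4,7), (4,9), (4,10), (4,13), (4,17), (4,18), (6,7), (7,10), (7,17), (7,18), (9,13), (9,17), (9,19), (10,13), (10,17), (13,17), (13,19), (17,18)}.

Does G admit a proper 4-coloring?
Yes, G is 4-colorable

A valid 4-coloring: color 1: [1, 4, 19]; color 2: [6, 17]; color 3: [7, 13]; color 4: [9, 10, 18].
(χ(G) = 4 ≤ 4.)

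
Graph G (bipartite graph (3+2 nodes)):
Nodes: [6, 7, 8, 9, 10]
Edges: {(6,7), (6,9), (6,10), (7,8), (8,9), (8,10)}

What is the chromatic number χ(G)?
χ(G) = 2

Clique number ω(G) = 2 (lower bound: χ ≥ ω).
The graph is bipartite (no odd cycle), so 2 colors suffice: χ(G) = 2.
A valid 2-coloring: color 1: [6, 8]; color 2: [7, 9, 10].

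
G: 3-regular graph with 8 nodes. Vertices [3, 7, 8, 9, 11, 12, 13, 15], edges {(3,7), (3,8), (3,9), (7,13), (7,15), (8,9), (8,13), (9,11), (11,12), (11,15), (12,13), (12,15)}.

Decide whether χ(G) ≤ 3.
A valid 3-coloring: color 1: [3, 11, 13]; color 2: [7, 9, 12]; color 3: [8, 15].
(χ(G) = 3 ≤ 3.)

Yes, G is 3-colorable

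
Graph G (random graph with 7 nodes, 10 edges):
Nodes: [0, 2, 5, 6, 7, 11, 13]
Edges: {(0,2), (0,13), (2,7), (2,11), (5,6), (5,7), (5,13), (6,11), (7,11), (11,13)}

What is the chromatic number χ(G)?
χ(G) = 3

Clique number ω(G) = 3 (lower bound: χ ≥ ω).
The clique on [2, 7, 11] has size 3, forcing χ ≥ 3, and the coloring below uses 3 colors, so χ(G) = 3.
A valid 3-coloring: color 1: [0, 5, 11]; color 2: [2, 6, 13]; color 3: [7].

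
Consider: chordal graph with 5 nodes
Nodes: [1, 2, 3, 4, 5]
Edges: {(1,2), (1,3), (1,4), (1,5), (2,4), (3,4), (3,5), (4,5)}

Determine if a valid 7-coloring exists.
Yes, G is 7-colorable

A valid 7-coloring: color 1: [1]; color 2: [4]; color 3: [2, 5]; color 4: [3].
(χ(G) = 4 ≤ 7.)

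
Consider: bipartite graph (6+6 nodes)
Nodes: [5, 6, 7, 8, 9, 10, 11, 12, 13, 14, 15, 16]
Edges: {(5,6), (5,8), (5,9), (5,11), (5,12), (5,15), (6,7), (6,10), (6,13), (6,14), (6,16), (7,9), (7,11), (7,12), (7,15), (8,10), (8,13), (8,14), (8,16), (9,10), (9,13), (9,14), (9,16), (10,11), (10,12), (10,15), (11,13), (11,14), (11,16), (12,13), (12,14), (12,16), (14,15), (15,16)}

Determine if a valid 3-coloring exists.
A valid 3-coloring: color 1: [6, 8, 9, 11, 12, 15]; color 2: [5, 7, 10, 13, 14, 16].
(χ(G) = 2 ≤ 3.)

Yes, G is 3-colorable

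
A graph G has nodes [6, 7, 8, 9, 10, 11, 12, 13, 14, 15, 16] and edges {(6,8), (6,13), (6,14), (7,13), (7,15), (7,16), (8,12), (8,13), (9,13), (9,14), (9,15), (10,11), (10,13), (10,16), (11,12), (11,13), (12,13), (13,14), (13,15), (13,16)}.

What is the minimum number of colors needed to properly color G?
χ(G) = 3

Clique number ω(G) = 3 (lower bound: χ ≥ ω).
The clique on [6, 8, 13] has size 3, forcing χ ≥ 3, and the coloring below uses 3 colors, so χ(G) = 3.
A valid 3-coloring: color 1: [13]; color 2: [8, 11, 14, 15, 16]; color 3: [6, 7, 9, 10, 12].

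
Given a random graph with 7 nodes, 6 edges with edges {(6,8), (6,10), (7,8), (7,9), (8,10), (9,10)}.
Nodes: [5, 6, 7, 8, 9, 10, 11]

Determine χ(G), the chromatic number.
Clique number ω(G) = 3 (lower bound: χ ≥ ω).
The clique on [6, 8, 10] has size 3, forcing χ ≥ 3, and the coloring below uses 3 colors, so χ(G) = 3.
A valid 3-coloring: color 1: [5, 8, 9, 11]; color 2: [7, 10]; color 3: [6].

χ(G) = 3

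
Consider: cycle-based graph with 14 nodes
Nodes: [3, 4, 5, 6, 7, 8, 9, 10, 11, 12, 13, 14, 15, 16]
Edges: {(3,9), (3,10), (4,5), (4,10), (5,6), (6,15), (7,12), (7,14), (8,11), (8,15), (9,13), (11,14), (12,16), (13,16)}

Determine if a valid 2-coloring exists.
Yes, G is 2-colorable

A valid 2-coloring: color 1: [5, 7, 9, 10, 11, 15, 16]; color 2: [3, 4, 6, 8, 12, 13, 14].
(χ(G) = 2 ≤ 2.)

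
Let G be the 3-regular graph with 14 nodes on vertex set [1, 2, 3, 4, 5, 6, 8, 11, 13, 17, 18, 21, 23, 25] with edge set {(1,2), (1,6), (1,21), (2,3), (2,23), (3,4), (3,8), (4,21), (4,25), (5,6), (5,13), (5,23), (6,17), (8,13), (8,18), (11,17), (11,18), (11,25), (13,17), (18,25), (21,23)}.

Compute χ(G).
χ(G) = 3

Clique number ω(G) = 3 (lower bound: χ ≥ ω).
The clique on [11, 18, 25] has size 3, forcing χ ≥ 3, and the coloring below uses 3 colors, so χ(G) = 3.
A valid 3-coloring: color 1: [1, 4, 8, 11, 23]; color 2: [2, 6, 13, 18, 21]; color 3: [3, 5, 17, 25].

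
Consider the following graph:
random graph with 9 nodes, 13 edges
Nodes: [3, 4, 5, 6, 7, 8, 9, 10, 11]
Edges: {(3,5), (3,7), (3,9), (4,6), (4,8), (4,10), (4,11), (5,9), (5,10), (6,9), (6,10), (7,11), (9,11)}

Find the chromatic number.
Clique number ω(G) = 3 (lower bound: χ ≥ ω).
The clique on [3, 5, 9] has size 3, forcing χ ≥ 3, and the coloring below uses 3 colors, so χ(G) = 3.
A valid 3-coloring: color 1: [4, 7, 9]; color 2: [5, 6, 8, 11]; color 3: [3, 10].

χ(G) = 3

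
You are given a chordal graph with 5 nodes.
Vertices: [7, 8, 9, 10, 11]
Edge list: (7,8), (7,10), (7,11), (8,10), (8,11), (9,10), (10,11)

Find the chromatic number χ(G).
χ(G) = 4

Clique number ω(G) = 4 (lower bound: χ ≥ ω).
The clique on [7, 8, 10, 11] has size 4, forcing χ ≥ 4, and the coloring below uses 4 colors, so χ(G) = 4.
A valid 4-coloring: color 1: [10]; color 2: [7, 9]; color 3: [8]; color 4: [11].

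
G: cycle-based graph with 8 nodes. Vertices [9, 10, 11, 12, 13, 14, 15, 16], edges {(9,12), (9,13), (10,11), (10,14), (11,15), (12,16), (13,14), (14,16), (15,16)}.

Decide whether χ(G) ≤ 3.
A valid 3-coloring: color 1: [9, 11, 16]; color 2: [12, 14, 15]; color 3: [10, 13].
(χ(G) = 3 ≤ 3.)

Yes, G is 3-colorable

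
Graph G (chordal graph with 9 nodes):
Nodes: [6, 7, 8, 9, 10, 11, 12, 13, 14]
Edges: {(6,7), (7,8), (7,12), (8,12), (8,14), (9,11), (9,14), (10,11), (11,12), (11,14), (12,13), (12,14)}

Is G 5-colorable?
Yes, G is 5-colorable

A valid 5-coloring: color 1: [6, 9, 10, 12]; color 2: [7, 13, 14]; color 3: [8, 11].
(χ(G) = 3 ≤ 5.)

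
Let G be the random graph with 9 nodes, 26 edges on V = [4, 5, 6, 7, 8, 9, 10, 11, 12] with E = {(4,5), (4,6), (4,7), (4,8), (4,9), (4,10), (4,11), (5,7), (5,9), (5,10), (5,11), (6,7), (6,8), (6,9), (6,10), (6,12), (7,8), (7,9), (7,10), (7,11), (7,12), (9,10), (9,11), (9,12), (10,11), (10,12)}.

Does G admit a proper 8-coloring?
A valid 8-coloring: color 1: [7]; color 2: [4, 12]; color 3: [8, 9]; color 4: [10]; color 5: [5, 6]; color 6: [11].
(χ(G) = 6 ≤ 8.)

Yes, G is 8-colorable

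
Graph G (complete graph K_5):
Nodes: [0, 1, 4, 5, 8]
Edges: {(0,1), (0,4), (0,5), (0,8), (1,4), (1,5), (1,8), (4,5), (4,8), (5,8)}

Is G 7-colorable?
Yes, G is 7-colorable

A valid 7-coloring: color 1: [1]; color 2: [4]; color 3: [5]; color 4: [8]; color 5: [0].
(χ(G) = 5 ≤ 7.)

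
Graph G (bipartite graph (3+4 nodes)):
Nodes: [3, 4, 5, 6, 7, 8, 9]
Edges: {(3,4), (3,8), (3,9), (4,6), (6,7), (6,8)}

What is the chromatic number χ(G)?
Clique number ω(G) = 2 (lower bound: χ ≥ ω).
The graph is bipartite (no odd cycle), so 2 colors suffice: χ(G) = 2.
A valid 2-coloring: color 1: [3, 5, 6]; color 2: [4, 7, 8, 9].

χ(G) = 2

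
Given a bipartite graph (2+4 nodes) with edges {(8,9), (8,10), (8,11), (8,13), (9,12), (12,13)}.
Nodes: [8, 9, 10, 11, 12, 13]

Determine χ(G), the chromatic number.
Clique number ω(G) = 2 (lower bound: χ ≥ ω).
The graph is bipartite (no odd cycle), so 2 colors suffice: χ(G) = 2.
A valid 2-coloring: color 1: [8, 12]; color 2: [9, 10, 11, 13].

χ(G) = 2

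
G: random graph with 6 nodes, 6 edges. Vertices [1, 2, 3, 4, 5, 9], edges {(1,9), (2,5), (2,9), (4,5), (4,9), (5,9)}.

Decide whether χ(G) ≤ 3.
Yes, G is 3-colorable

A valid 3-coloring: color 1: [3, 9]; color 2: [1, 5]; color 3: [2, 4].
(χ(G) = 3 ≤ 3.)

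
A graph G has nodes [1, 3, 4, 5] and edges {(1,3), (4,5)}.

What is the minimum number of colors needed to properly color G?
Clique number ω(G) = 2 (lower bound: χ ≥ ω).
The graph is bipartite (no odd cycle), so 2 colors suffice: χ(G) = 2.
A valid 2-coloring: color 1: [3, 4]; color 2: [1, 5].

χ(G) = 2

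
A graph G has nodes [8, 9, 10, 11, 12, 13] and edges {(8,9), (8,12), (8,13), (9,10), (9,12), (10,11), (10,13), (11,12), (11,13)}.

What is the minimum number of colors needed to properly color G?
χ(G) = 3

Clique number ω(G) = 3 (lower bound: χ ≥ ω).
The clique on [8, 9, 12] has size 3, forcing χ ≥ 3, and the coloring below uses 3 colors, so χ(G) = 3.
A valid 3-coloring: color 1: [10, 12]; color 2: [8, 11]; color 3: [9, 13].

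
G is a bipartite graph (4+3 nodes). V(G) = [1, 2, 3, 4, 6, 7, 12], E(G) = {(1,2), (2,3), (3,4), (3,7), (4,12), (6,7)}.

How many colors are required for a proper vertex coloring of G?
Clique number ω(G) = 2 (lower bound: χ ≥ ω).
The graph is bipartite (no odd cycle), so 2 colors suffice: χ(G) = 2.
A valid 2-coloring: color 1: [1, 3, 6, 12]; color 2: [2, 4, 7].

χ(G) = 2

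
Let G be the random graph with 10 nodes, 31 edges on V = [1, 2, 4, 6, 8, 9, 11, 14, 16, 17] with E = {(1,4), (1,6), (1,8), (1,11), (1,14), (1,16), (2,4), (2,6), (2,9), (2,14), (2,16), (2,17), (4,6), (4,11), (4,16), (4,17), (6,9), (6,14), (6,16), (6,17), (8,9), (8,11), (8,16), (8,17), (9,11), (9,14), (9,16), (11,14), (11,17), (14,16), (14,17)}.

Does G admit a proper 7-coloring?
A valid 7-coloring: color 1: [11, 16]; color 2: [4, 8, 14]; color 3: [6]; color 4: [1, 2]; color 5: [9, 17].
(χ(G) = 5 ≤ 7.)

Yes, G is 7-colorable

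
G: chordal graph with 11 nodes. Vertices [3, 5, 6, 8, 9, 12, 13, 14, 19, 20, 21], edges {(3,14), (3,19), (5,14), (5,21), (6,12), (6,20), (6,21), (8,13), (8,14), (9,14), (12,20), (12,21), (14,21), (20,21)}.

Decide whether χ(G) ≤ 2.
The clique on vertices [6, 12, 20, 21] has size 4 > 2, so it alone needs 4 colors.

No, G is not 2-colorable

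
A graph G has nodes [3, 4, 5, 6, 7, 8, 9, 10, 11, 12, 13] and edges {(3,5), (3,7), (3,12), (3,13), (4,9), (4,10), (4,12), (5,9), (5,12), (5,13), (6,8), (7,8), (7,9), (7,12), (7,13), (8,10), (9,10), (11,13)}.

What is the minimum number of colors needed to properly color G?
χ(G) = 3

Clique number ω(G) = 3 (lower bound: χ ≥ ω).
The clique on [4, 9, 10] has size 3, forcing χ ≥ 3, and the coloring below uses 3 colors, so χ(G) = 3.
A valid 3-coloring: color 1: [4, 5, 6, 7, 11]; color 2: [3, 8, 9]; color 3: [10, 12, 13].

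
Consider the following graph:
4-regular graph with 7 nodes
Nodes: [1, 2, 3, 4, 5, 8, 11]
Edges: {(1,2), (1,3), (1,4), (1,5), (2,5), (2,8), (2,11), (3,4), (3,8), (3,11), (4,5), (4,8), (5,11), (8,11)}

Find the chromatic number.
χ(G) = 4

Clique number ω(G) = 3 (lower bound: χ ≥ ω).
Suppose a proper 3-coloring c exists. The clique [1, 2, 5] takes 3 distinct colors; by symmetry let c(1) = 1, c(2) = 2, c(5) = 3.
- Vertex 4: neighbors [1, 5] already have colors [1, 3] ⇒ c(4) = 2.
- Vertex 3: neighbors [1, 4] already have colors [1, 2] ⇒ c(3) = 3.
- Vertex 8: neighbors [2, 3] already have colors [2, 3] ⇒ c(8) = 1.
- Vertex 11: neighbors [8, 2, 3] already have colors [1, 2, 3] — all 3 colors blocked. Contradiction.
The forced assignments end in a contradiction, so G has no proper 3-coloring (χ ≥ 4).
The coloring below uses 4 colors, so χ(G) = 4.
A valid 4-coloring: color 1: [2, 4]; color 2: [1, 8]; color 3: [3, 5]; color 4: [11].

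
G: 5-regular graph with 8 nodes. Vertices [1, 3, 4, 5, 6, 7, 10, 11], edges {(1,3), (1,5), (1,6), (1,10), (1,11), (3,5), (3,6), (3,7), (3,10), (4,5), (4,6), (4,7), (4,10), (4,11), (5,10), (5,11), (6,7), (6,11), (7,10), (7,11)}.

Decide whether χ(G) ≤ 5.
Yes, G is 5-colorable

A valid 5-coloring: color 1: [10, 11]; color 2: [3, 4]; color 3: [5, 6]; color 4: [1, 7].
(χ(G) = 4 ≤ 5.)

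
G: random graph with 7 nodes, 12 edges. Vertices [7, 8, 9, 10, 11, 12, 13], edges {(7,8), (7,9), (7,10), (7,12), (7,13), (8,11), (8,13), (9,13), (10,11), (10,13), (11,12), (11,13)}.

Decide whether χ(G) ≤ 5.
Yes, G is 5-colorable

A valid 5-coloring: color 1: [12, 13]; color 2: [7, 11]; color 3: [8, 9, 10].
(χ(G) = 3 ≤ 5.)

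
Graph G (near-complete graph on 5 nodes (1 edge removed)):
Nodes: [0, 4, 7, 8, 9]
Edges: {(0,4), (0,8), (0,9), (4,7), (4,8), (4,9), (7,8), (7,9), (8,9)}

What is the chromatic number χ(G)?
Clique number ω(G) = 4 (lower bound: χ ≥ ω).
The clique on [0, 4, 8, 9] has size 4, forcing χ ≥ 4, and the coloring below uses 4 colors, so χ(G) = 4.
A valid 4-coloring: color 1: [8]; color 2: [4]; color 3: [9]; color 4: [0, 7].

χ(G) = 4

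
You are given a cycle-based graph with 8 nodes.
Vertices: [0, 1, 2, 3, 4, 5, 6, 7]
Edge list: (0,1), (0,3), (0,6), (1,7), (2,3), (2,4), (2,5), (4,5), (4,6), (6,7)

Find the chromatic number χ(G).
Clique number ω(G) = 3 (lower bound: χ ≥ ω).
The clique on [2, 4, 5] has size 3, forcing χ ≥ 3, and the coloring below uses 3 colors, so χ(G) = 3.
A valid 3-coloring: color 1: [0, 4, 7]; color 2: [1, 2, 6]; color 3: [3, 5].

χ(G) = 3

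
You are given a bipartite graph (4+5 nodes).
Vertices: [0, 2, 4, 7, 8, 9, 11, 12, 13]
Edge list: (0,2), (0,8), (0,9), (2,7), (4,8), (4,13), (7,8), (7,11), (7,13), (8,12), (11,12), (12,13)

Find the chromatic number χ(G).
χ(G) = 2

Clique number ω(G) = 2 (lower bound: χ ≥ ω).
The graph is bipartite (no odd cycle), so 2 colors suffice: χ(G) = 2.
A valid 2-coloring: color 1: [0, 4, 7, 12]; color 2: [2, 8, 9, 11, 13].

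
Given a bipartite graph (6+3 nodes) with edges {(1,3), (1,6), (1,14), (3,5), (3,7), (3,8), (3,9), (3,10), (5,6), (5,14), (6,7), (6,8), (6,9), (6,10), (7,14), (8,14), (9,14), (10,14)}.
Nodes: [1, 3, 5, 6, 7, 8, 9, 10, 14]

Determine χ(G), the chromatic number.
χ(G) = 2

Clique number ω(G) = 2 (lower bound: χ ≥ ω).
The graph is bipartite (no odd cycle), so 2 colors suffice: χ(G) = 2.
A valid 2-coloring: color 1: [3, 6, 14]; color 2: [1, 5, 7, 8, 9, 10].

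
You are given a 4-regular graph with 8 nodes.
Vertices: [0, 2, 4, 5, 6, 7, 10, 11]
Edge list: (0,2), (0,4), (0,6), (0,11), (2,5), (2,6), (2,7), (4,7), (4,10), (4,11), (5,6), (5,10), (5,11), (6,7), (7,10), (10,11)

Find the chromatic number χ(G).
χ(G) = 4

Clique number ω(G) = 3 (lower bound: χ ≥ ω).
Suppose a proper 3-coloring c exists. The clique [0, 2, 6] takes 3 distinct colors; by symmetry let c(0) = 1, c(2) = 2, c(6) = 3.
- Vertex 5: neighbors [2, 6] already have colors [2, 3] ⇒ c(5) = 1.
- Vertex 7: neighbors [2, 6] already have colors [2, 3] ⇒ c(7) = 1.
- Vertex 4: neighbors [0] already have colors [1]; try each remaining color.
- Case c(4) = 2:
  - Vertex 10: neighbors [5, 4] already have colors [1, 2] ⇒ c(10) = 3.
  - Vertex 11: neighbors [0, 4, 10] already have colors [1, 2, 3] — all 3 colors blocked. Contradiction.
- Case c(4) = 3:
  - Vertex 10: neighbors [5, 4] already have colors [1, 3] ⇒ c(10) = 2.
  - Vertex 11: neighbors [0, 10, 4] already have colors [1, 2, 3] — all 3 colors blocked. Contradiction.
Every case ends in a contradiction, so G has no proper 3-coloring (χ ≥ 4).
The coloring below uses 4 colors, so χ(G) = 4.
A valid 4-coloring: color 1: [2, 4]; color 2: [6, 11]; color 3: [0, 10]; color 4: [5, 7].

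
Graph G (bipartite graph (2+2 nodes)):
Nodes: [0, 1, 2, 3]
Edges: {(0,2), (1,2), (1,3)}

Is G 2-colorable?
Yes, G is 2-colorable

A valid 2-coloring: color 1: [0, 1]; color 2: [2, 3].
(χ(G) = 2 ≤ 2.)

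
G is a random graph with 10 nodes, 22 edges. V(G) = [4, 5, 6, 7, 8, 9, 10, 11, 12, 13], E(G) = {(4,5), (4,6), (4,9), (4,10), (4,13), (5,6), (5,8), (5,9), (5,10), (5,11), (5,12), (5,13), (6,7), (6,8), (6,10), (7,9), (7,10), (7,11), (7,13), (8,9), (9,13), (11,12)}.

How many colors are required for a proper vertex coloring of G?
χ(G) = 4

Clique number ω(G) = 4 (lower bound: χ ≥ ω).
The clique on [4, 5, 9, 13] has size 4, forcing χ ≥ 4, and the coloring below uses 4 colors, so χ(G) = 4.
A valid 4-coloring: color 1: [5, 7]; color 2: [6, 9, 12]; color 3: [4, 8, 11]; color 4: [10, 13].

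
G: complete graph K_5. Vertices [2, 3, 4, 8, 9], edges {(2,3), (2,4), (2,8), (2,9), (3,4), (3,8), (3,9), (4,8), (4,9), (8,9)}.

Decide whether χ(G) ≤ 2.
The clique on vertices [2, 3, 4, 8, 9] has size 5 > 2, so it alone needs 5 colors.

No, G is not 2-colorable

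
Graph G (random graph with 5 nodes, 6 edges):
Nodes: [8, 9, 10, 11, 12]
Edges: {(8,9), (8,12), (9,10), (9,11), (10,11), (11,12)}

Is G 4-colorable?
A valid 4-coloring: color 1: [8, 11]; color 2: [9, 12]; color 3: [10].
(χ(G) = 3 ≤ 4.)

Yes, G is 4-colorable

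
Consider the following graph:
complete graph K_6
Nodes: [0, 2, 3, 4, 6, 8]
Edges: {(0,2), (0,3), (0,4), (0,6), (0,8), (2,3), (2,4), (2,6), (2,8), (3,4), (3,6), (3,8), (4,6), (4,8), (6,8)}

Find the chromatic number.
Clique number ω(G) = 6 (lower bound: χ ≥ ω).
The clique on [0, 2, 3, 4, 6, 8] has size 6, forcing χ ≥ 6, and the coloring below uses 6 colors, so χ(G) = 6.
A valid 6-coloring: color 1: [0]; color 2: [4]; color 3: [6]; color 4: [2]; color 5: [8]; color 6: [3].

χ(G) = 6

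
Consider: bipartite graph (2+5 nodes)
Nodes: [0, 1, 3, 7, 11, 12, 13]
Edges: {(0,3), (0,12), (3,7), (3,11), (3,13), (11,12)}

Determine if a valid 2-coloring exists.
A valid 2-coloring: color 1: [1, 3, 12]; color 2: [0, 7, 11, 13].
(χ(G) = 2 ≤ 2.)

Yes, G is 2-colorable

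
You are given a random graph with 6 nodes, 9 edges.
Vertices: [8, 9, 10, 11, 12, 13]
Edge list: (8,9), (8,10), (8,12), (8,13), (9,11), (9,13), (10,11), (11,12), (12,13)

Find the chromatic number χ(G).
χ(G) = 3

Clique number ω(G) = 3 (lower bound: χ ≥ ω).
The clique on [8, 9, 13] has size 3, forcing χ ≥ 3, and the coloring below uses 3 colors, so χ(G) = 3.
A valid 3-coloring: color 1: [8, 11]; color 2: [9, 10, 12]; color 3: [13].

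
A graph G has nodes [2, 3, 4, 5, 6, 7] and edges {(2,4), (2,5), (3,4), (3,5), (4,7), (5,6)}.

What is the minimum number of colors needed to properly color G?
χ(G) = 2

Clique number ω(G) = 2 (lower bound: χ ≥ ω).
The graph is bipartite (no odd cycle), so 2 colors suffice: χ(G) = 2.
A valid 2-coloring: color 1: [4, 5]; color 2: [2, 3, 6, 7].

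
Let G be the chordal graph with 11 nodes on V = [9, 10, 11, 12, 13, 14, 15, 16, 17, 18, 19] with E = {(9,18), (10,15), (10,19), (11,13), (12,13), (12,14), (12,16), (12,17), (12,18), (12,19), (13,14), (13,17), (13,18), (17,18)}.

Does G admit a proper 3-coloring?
The clique on vertices [12, 13, 17, 18] has size 4 > 3, so it alone needs 4 colors.

No, G is not 3-colorable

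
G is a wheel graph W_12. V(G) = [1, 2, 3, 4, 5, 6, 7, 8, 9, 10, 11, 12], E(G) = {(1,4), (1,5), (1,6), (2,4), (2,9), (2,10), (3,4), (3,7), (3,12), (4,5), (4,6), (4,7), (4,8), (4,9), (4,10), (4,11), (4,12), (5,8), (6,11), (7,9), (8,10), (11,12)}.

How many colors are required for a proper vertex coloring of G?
Clique number ω(G) = 3 (lower bound: χ ≥ ω).
Odd cycle [9, 2, 10, 8, 5, 1, 6, 11, 12, 3, 7] needs 3 colors (χ ≥ 3).
Vertex 4 is adjacent to every vertex of [1, 2, 3, 5, 6, 7, 8, 9, 10, 11, 12], which already need 3 colors among themselves, so 4 needs a new color (χ ≥ 4).
The coloring below uses 4 colors, so χ(G) = 4.
A valid 4-coloring: color 1: [4]; color 2: [3, 5, 6, 9, 10]; color 3: [1, 2, 7, 8, 11]; color 4: [12].

χ(G) = 4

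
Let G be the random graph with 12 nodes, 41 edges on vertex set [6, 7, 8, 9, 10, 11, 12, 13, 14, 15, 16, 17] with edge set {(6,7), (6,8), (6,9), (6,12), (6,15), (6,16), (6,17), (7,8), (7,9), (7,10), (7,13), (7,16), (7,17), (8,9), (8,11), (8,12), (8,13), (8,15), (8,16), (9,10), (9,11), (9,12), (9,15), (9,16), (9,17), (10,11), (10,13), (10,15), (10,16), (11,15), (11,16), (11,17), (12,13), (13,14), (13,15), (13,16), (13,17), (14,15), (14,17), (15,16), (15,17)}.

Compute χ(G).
Clique number ω(G) = 5 (lower bound: χ ≥ ω).
The clique on [9, 10, 11, 15, 16] has size 5, forcing χ ≥ 5, and the coloring below uses 5 colors, so χ(G) = 5.
A valid 5-coloring: color 1: [7, 12, 15]; color 2: [9, 13]; color 3: [8, 10, 17]; color 4: [14, 16]; color 5: [6, 11].

χ(G) = 5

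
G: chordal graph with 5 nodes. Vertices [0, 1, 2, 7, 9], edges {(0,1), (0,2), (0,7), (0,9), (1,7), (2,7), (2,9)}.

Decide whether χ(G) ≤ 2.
No, G is not 2-colorable

The clique on vertices [0, 1, 7] has size 3 > 2, so it alone needs 3 colors.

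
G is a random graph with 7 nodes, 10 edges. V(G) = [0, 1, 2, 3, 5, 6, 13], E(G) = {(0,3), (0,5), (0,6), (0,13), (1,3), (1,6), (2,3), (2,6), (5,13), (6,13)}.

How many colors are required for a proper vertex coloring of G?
χ(G) = 3

Clique number ω(G) = 3 (lower bound: χ ≥ ω).
The clique on [0, 5, 13] has size 3, forcing χ ≥ 3, and the coloring below uses 3 colors, so χ(G) = 3.
A valid 3-coloring: color 1: [3, 5, 6]; color 2: [0, 1, 2]; color 3: [13].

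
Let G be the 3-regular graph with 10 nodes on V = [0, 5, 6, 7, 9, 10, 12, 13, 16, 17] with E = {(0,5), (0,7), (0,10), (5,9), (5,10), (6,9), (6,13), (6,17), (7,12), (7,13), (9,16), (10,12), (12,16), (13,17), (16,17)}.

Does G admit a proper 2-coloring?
No, G is not 2-colorable

The clique on vertices [0, 5, 10] has size 3 > 2, so it alone needs 3 colors.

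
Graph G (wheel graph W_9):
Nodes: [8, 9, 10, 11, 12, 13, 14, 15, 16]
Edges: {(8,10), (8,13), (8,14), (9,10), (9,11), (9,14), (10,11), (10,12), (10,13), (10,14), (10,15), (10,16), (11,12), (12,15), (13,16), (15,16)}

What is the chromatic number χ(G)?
Clique number ω(G) = 3 (lower bound: χ ≥ ω).
The clique on [8, 10, 13] has size 3, forcing χ ≥ 3, and the coloring below uses 3 colors, so χ(G) = 3.
A valid 3-coloring: color 1: [10]; color 2: [11, 13, 14, 15]; color 3: [8, 9, 12, 16].

χ(G) = 3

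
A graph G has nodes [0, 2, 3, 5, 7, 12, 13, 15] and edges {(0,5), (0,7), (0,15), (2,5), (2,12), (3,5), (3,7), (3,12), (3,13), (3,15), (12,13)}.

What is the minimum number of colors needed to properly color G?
Clique number ω(G) = 3 (lower bound: χ ≥ ω).
The clique on [3, 12, 13] has size 3, forcing χ ≥ 3, and the coloring below uses 3 colors, so χ(G) = 3.
A valid 3-coloring: color 1: [0, 2, 3]; color 2: [5, 7, 12, 15]; color 3: [13].

χ(G) = 3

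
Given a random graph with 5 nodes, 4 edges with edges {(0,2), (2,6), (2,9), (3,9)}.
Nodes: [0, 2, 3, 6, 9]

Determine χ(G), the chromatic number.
χ(G) = 2

Clique number ω(G) = 2 (lower bound: χ ≥ ω).
The graph is bipartite (no odd cycle), so 2 colors suffice: χ(G) = 2.
A valid 2-coloring: color 1: [2, 3]; color 2: [0, 6, 9].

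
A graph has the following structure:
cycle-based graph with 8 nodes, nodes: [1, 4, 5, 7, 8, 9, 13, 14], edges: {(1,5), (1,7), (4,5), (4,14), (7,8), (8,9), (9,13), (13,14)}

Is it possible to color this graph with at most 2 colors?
Yes, G is 2-colorable

A valid 2-coloring: color 1: [1, 4, 8, 13]; color 2: [5, 7, 9, 14].
(χ(G) = 2 ≤ 2.)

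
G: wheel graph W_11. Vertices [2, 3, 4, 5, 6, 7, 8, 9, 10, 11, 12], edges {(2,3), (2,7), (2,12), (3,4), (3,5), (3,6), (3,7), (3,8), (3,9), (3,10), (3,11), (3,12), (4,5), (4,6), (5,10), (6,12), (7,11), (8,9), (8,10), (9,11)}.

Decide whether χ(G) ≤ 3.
A valid 3-coloring: color 1: [3]; color 2: [4, 7, 9, 10, 12]; color 3: [2, 5, 6, 8, 11].
(χ(G) = 3 ≤ 3.)

Yes, G is 3-colorable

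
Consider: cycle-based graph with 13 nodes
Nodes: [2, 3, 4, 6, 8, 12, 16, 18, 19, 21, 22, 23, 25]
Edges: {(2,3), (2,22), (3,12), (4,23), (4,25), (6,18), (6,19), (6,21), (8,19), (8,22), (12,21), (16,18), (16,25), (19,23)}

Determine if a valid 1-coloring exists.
Edge (2,3) forces its endpoints to differ, so 1 color is not enough.

No, G is not 1-colorable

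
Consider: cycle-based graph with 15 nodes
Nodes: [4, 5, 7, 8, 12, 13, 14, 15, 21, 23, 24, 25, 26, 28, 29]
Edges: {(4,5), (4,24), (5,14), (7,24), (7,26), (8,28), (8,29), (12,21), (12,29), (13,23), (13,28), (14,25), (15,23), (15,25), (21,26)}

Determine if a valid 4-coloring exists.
A valid 4-coloring: color 1: [5, 8, 12, 23, 24, 25, 26]; color 2: [4, 7, 14, 15, 21, 28, 29]; color 3: [13].
(χ(G) = 3 ≤ 4.)

Yes, G is 4-colorable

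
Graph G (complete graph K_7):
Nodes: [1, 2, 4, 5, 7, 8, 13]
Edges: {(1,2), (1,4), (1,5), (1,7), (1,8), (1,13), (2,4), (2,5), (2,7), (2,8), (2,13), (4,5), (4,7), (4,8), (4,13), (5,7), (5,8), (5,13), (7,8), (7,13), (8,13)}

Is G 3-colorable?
No, G is not 3-colorable

The clique on vertices [1, 2, 4, 5, 7, 8, 13] has size 7 > 3, so it alone needs 7 colors.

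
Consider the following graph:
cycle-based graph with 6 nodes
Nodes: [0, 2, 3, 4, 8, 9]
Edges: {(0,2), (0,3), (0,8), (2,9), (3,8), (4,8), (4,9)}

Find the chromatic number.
χ(G) = 3

Clique number ω(G) = 3 (lower bound: χ ≥ ω).
The clique on [0, 3, 8] has size 3, forcing χ ≥ 3, and the coloring below uses 3 colors, so χ(G) = 3.
A valid 3-coloring: color 1: [0, 9]; color 2: [2, 8]; color 3: [3, 4].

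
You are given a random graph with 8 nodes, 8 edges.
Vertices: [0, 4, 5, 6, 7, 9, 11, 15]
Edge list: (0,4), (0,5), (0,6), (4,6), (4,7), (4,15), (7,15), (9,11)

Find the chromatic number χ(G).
Clique number ω(G) = 3 (lower bound: χ ≥ ω).
The clique on [0, 4, 6] has size 3, forcing χ ≥ 3, and the coloring below uses 3 colors, so χ(G) = 3.
A valid 3-coloring: color 1: [4, 5, 9]; color 2: [0, 7, 11]; color 3: [6, 15].

χ(G) = 3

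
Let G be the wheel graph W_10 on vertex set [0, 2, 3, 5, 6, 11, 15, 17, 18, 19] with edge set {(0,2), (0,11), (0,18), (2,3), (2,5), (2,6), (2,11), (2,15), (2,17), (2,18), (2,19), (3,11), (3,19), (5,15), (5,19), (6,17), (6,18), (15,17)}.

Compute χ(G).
Clique number ω(G) = 3 (lower bound: χ ≥ ω).
Odd cycle [0, 11, 3, 19, 5, 15, 17, 6, 18] needs 3 colors (χ ≥ 3).
Vertex 2 is adjacent to every vertex of [0, 3, 5, 6, 11, 15, 17, 18, 19], which already need 3 colors among themselves, so 2 needs a new color (χ ≥ 4).
The coloring below uses 4 colors, so χ(G) = 4.
A valid 4-coloring: color 1: [2]; color 2: [0, 3, 5, 6]; color 3: [11, 15, 18, 19]; color 4: [17].

χ(G) = 4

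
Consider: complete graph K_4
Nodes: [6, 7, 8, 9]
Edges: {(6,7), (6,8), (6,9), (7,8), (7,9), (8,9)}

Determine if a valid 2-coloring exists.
The clique on vertices [6, 7, 8, 9] has size 4 > 2, so it alone needs 4 colors.

No, G is not 2-colorable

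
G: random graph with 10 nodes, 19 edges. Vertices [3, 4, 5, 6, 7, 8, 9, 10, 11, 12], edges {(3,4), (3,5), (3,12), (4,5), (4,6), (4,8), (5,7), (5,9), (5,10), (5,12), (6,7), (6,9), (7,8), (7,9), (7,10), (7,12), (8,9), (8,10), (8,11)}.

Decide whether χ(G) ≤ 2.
No, G is not 2-colorable

The clique on vertices [7, 8, 9] has size 3 > 2, so it alone needs 3 colors.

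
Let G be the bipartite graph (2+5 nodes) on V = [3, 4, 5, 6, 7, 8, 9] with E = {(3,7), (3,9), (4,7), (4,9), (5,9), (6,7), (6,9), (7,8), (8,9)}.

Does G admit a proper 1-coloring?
Edge (3,9) forces its endpoints to differ, so 1 color is not enough.

No, G is not 1-colorable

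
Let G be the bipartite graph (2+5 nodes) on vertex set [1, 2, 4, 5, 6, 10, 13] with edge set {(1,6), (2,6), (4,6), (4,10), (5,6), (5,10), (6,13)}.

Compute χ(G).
χ(G) = 2

Clique number ω(G) = 2 (lower bound: χ ≥ ω).
The graph is bipartite (no odd cycle), so 2 colors suffice: χ(G) = 2.
A valid 2-coloring: color 1: [6, 10]; color 2: [1, 2, 4, 5, 13].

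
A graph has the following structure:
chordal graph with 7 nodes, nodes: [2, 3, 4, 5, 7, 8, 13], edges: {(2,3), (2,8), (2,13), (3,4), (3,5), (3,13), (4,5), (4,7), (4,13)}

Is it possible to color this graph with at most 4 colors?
A valid 4-coloring: color 1: [3, 7, 8]; color 2: [2, 4]; color 3: [5, 13].
(χ(G) = 3 ≤ 4.)

Yes, G is 4-colorable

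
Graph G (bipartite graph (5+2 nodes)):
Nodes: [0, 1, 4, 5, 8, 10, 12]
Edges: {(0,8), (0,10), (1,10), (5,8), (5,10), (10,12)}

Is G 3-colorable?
Yes, G is 3-colorable

A valid 3-coloring: color 1: [4, 8, 10]; color 2: [0, 1, 5, 12].
(χ(G) = 2 ≤ 3.)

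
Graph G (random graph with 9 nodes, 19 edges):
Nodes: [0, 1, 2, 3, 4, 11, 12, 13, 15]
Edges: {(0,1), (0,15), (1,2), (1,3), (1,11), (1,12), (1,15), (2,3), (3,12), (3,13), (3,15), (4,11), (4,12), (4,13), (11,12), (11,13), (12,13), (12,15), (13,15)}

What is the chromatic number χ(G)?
χ(G) = 4

Clique number ω(G) = 4 (lower bound: χ ≥ ω).
The clique on [1, 3, 12, 15] has size 4, forcing χ ≥ 4, and the coloring below uses 4 colors, so χ(G) = 4.
A valid 4-coloring: color 1: [1, 13]; color 2: [0, 2, 12]; color 3: [3, 11]; color 4: [4, 15].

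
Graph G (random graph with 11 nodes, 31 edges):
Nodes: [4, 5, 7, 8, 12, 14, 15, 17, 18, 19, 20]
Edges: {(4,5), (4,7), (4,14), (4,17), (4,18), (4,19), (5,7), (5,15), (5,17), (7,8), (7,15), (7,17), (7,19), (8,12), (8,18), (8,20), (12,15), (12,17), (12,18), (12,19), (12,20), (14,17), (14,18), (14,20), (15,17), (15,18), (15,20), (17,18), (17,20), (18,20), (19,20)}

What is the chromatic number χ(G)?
χ(G) = 5

Clique number ω(G) = 5 (lower bound: χ ≥ ω).
The clique on [12, 15, 17, 18, 20] has size 5, forcing χ ≥ 5, and the coloring below uses 5 colors, so χ(G) = 5.
A valid 5-coloring: color 1: [8, 17, 19]; color 2: [7, 18]; color 3: [4, 20]; color 4: [5, 12, 14]; color 5: [15].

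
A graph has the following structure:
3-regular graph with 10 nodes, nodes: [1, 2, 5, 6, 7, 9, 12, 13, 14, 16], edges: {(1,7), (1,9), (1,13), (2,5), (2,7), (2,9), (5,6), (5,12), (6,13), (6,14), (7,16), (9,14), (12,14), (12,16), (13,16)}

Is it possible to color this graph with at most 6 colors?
A valid 6-coloring: color 1: [1, 5, 14, 16]; color 2: [7, 9, 12, 13]; color 3: [2, 6].
(χ(G) = 3 ≤ 6.)

Yes, G is 6-colorable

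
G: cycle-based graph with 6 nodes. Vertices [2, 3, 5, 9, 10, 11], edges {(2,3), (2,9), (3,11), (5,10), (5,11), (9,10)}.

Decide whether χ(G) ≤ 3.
Yes, G is 3-colorable

A valid 3-coloring: color 1: [2, 10, 11]; color 2: [3, 5, 9].
(χ(G) = 2 ≤ 3.)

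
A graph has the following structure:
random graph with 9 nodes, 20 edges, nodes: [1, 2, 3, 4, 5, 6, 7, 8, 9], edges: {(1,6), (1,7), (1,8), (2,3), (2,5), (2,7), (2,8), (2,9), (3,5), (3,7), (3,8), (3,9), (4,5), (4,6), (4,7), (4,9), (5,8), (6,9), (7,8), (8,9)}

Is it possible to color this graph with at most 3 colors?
The clique on vertices [2, 3, 8, 9] has size 4 > 3, so it alone needs 4 colors.

No, G is not 3-colorable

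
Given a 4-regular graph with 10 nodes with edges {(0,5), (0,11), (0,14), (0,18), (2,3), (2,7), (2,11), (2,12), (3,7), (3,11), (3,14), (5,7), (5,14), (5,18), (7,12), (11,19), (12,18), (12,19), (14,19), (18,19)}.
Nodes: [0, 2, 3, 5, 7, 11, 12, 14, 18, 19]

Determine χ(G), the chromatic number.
χ(G) = 3

Clique number ω(G) = 3 (lower bound: χ ≥ ω).
The clique on [0, 5, 18] has size 3, forcing χ ≥ 3, and the coloring below uses 3 colors, so χ(G) = 3.
A valid 3-coloring: color 1: [7, 11, 14, 18]; color 2: [0, 3, 12]; color 3: [2, 5, 19].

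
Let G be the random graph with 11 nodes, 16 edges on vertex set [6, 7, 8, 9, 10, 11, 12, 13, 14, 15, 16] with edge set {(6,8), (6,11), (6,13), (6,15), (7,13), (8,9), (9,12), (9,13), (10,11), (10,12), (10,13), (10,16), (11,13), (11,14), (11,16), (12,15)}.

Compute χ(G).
Clique number ω(G) = 3 (lower bound: χ ≥ ω).
The clique on [10, 11, 16] has size 3, forcing χ ≥ 3, and the coloring below uses 3 colors, so χ(G) = 3.
A valid 3-coloring: color 1: [7, 9, 11, 15]; color 2: [8, 12, 13, 14, 16]; color 3: [6, 10].

χ(G) = 3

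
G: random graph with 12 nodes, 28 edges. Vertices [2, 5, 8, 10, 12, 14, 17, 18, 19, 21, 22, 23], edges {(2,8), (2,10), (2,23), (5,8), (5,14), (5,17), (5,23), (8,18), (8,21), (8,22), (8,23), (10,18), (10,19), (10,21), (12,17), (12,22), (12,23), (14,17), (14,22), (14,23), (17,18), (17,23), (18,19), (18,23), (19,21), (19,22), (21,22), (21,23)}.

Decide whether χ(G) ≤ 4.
Yes, G is 4-colorable

A valid 4-coloring: color 1: [10, 22, 23]; color 2: [8, 17, 19]; color 3: [2, 12, 14, 18, 21]; color 4: [5].
(χ(G) = 4 ≤ 4.)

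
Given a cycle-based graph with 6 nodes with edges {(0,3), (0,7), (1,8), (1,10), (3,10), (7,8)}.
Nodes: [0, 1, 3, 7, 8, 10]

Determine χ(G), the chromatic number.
Clique number ω(G) = 2 (lower bound: χ ≥ ω).
The graph is bipartite (no odd cycle), so 2 colors suffice: χ(G) = 2.
A valid 2-coloring: color 1: [0, 8, 10]; color 2: [1, 3, 7].

χ(G) = 2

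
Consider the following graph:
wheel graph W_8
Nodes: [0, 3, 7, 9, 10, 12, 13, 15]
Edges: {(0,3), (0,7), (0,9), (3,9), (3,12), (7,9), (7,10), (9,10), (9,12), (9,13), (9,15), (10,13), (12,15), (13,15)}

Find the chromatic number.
χ(G) = 4

Clique number ω(G) = 3 (lower bound: χ ≥ ω).
Odd cycle [7, 0, 3, 12, 15, 13, 10] needs 3 colors (χ ≥ 3).
Vertex 9 is adjacent to every vertex of [0, 3, 7, 10, 12, 13, 15], which already need 3 colors among themselves, so 9 needs a new color (χ ≥ 4).
The coloring below uses 4 colors, so χ(G) = 4.
A valid 4-coloring: color 1: [9]; color 2: [3, 7, 13]; color 3: [0, 10, 12]; color 4: [15].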